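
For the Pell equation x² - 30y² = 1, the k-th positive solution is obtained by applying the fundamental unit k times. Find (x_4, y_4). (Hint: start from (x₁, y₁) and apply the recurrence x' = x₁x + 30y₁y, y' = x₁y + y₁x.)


Step 1: Find the fundamental solution (x₁, y₁) of x² - 30y² = 1.
  Expand √30 as a continued fraction. a₀ = ⌊√30⌋ = 5; iterate m_{k+1} = d_k·a_k − m_k, d_{k+1} = (30 − m_{k+1}²)/d_k, a_{k+1} = ⌊(a₀ + m_{k+1})/d_{k+1}⌋ (starting m₀ = 0, d₀ = 1), with convergents p_k = a_k·p_{k-1} + p_{k-2}, q_k = a_k·q_{k-1} + q_{k-2} (p₋₁ = 1, q₋₁ = 0):
  k = 0: a₀ = 5; p₀/q₀ = 5/1; p₀² − 30·q₀² = 25 − 30 = -5.
  k = 1: m = 5, d = 5, a = ⌊(5 + 5)/5⌋ = 2; p/q = (2·5 + 1)/(2·1 + 0) = 11/2; p² − 30·q² = 121 − 120 = 1.
  The first convergent with p² − 30·q² = 1 gives the fundamental solution (x₁, y₁) = (11, 2).
Step 2: Apply the recurrence (x_{n+1}, y_{n+1}) = (x₁x_n + 30y₁y_n, x₁y_n + y₁x_n) repeatedly.
  From (x_1, y_1) = (11, 2): x_2 = 11·11 + 30·2·2 = 241; y_2 = 11·2 + 2·11 = 44.
  From (x_2, y_2) = (241, 44): x_3 = 11·241 + 30·2·44 = 5291; y_3 = 11·44 + 2·241 = 966.
  From (x_3, y_3) = (5291, 966): x_4 = 11·5291 + 30·2·966 = 116161; y_4 = 11·966 + 2·5291 = 21208.
Step 3: Verify x_4² - 30·y_4² = 13493377921 - 13493377920 = 1 (should be 1). ✓

(x_1, y_1) = (11, 2); (x_4, y_4) = (116161, 21208).


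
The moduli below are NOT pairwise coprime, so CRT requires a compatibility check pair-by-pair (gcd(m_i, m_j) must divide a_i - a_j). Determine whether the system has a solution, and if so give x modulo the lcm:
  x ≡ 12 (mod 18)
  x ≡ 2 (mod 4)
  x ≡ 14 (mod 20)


Moduli 18, 4, 20 are not pairwise coprime, so CRT works modulo lcm(m_i) when all pairwise compatibility conditions hold.
Pairwise compatibility: gcd(m_i, m_j) must divide a_i - a_j for every pair.
Merge one congruence at a time:
  Start: x ≡ 12 (mod 18).
  Combine with x ≡ 2 (mod 4): gcd(18, 4) = 2; 2 - 12 = -10, which IS divisible by 2, so compatible.
    Write x = 12 + 18·t and substitute into x ≡ 2 (mod 4): 18·t ≡ 2 − 12 = -10 (mod 4).
    Divide the congruence (and modulus) by g = 2: 9·t ≡ -5 (mod 2).
    Reduce coefficients mod 2: 1·t ≡ 1 (mod 2).
    So t ≡ 1 (mod 2).
    Then x = 12 + 18·1 = 30, valid modulo lcm(18, 4) = 36: x ≡ 30 (mod 36).
  Combine with x ≡ 14 (mod 20): gcd(36, 20) = 4; 14 - 30 = -16, which IS divisible by 4, so compatible.
    Write x = 30 + 36·t and substitute into x ≡ 14 (mod 20): 36·t ≡ 14 − 30 = -16 (mod 20).
    Divide the congruence (and modulus) by g = 4: 9·t ≡ -4 (mod 5).
    Reduce coefficients mod 5: 4·t ≡ 1 (mod 5).
    The inverse of 4 mod 5 is 4 (since 4·4 = 16 = 3·5 + 1), so t ≡ 4·1 = 4 ≡ 4 (mod 5).
    Then x = 30 + 36·4 = 174, valid modulo lcm(36, 20) = 180: x ≡ 174 (mod 180).
Verify: 174 mod 18 = 12, 174 mod 4 = 2, 174 mod 20 = 14.

x ≡ 174 (mod 180).


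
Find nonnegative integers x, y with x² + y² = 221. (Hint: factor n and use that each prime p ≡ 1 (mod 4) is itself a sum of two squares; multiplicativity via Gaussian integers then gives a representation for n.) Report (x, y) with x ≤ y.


Step 1: Factor n = 221 = 13 · 17.
Step 2: Check the mod-4 condition on each prime factor: 13 ≡ 1 (mod 4), exponent 1; 17 ≡ 1 (mod 4), exponent 1.
All primes ≡ 3 (mod 4) appear to even exponent (or don't appear), so by the two-squares theorem n IS expressible as a sum of two squares.
Step 3: Build a representation. Here n = 13 · 17 is a product of primes ≡ 1 (mod 4). Each prime p ≡ 1 (mod 4) is itself a sum of two squares; find a² by testing p − a² for a perfect square:
  13: 13 − 1² = 12, 13 − 2² = 9 = 3² ⇒ 13 = 2² + 3².
  17: 17 − 1² = 16 = 4² ⇒ 17 = 1² + 4².
  Combine using the Brahmagupta–Fibonacci identity (a² + b²)(c² + d²) = (ac − bd)² + (ad + bc)² = (ac + bd)² + (ad − bc)²:
  13 · 17 = 221: from (2² + 3²)(1² + 4²), take (2·1 − 3·4, 2·4 + 3·1) = (2 − 12, 8 + 3) = (-10, 11); dropping signs (only squares matter) gives (10, 11); check 10² + 11² = 100 + 121 = 221 ✓.
Step 4: Order so x ≤ y and verify: 10² + 11² = 100 + 121 = 221 = n. ✓

n = 221 = 10² + 11² (one valid representation with x ≤ y).


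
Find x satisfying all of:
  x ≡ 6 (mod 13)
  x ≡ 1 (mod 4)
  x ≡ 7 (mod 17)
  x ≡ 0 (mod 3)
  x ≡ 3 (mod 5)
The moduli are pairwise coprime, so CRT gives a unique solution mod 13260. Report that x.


Product of moduli M = 13 · 4 · 17 · 3 · 5 = 13260.
Merge one congruence at a time:
  Start: x ≡ 6 (mod 13).
  Combine with x ≡ 1 (mod 4); new modulus lcm = 52.
    Write x = 6 + 13·t and substitute into x ≡ 1 (mod 4): 13·t ≡ 1 − 6 = -5 (mod 4).
    Reduce coefficients mod 4: 1·t ≡ 3 (mod 4).
    So t ≡ 3 (mod 4).
    Then x = 6 + 13·3 = 45, valid modulo lcm(13, 4) = 52: x ≡ 45 (mod 52).
  Combine with x ≡ 7 (mod 17); new modulus lcm = 884.
    Write x = 45 + 52·t and substitute into x ≡ 7 (mod 17): 52·t ≡ 7 − 45 = -38 (mod 17).
    Reduce coefficients mod 17: 1·t ≡ 13 (mod 17).
    So t ≡ 13 (mod 17).
    Then x = 45 + 52·13 = 721, valid modulo lcm(52, 17) = 884: x ≡ 721 (mod 884).
  Combine with x ≡ 0 (mod 3); new modulus lcm = 2652.
    Write x = 721 + 884·t and substitute into x ≡ 0 (mod 3): 884·t ≡ 0 − 721 = -721 (mod 3).
    Reduce coefficients mod 3: 2·t ≡ 2 (mod 3).
    The inverse of 2 mod 3 is 2 (since 2·2 = 4 = 1·3 + 1), so t ≡ 2·2 = 4 ≡ 1 (mod 3).
    Then x = 721 + 884·1 = 1605, valid modulo lcm(884, 3) = 2652: x ≡ 1605 (mod 2652).
  Combine with x ≡ 3 (mod 5); new modulus lcm = 13260.
    Write x = 1605 + 2652·t and substitute into x ≡ 3 (mod 5): 2652·t ≡ 3 − 1605 = -1602 (mod 5).
    Reduce coefficients mod 5: 2·t ≡ 3 (mod 5).
    The inverse of 2 mod 5 is 3 (since 2·3 = 6 = 1·5 + 1), so t ≡ 3·3 = 9 ≡ 4 (mod 5).
    Then x = 1605 + 2652·4 = 12213, valid modulo lcm(2652, 5) = 13260: x ≡ 12213 (mod 13260).
Verify against each original: 12213 mod 13 = 6, 12213 mod 4 = 1, 12213 mod 17 = 7, 12213 mod 3 = 0, 12213 mod 5 = 3.

x ≡ 12213 (mod 13260).


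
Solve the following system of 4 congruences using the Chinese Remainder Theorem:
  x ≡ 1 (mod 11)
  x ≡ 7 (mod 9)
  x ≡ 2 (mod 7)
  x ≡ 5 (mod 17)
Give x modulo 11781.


Product of moduli M = 11 · 9 · 7 · 17 = 11781.
Merge one congruence at a time:
  Start: x ≡ 1 (mod 11).
  Combine with x ≡ 7 (mod 9); new modulus lcm = 99.
    Write x = 1 + 11·t and substitute into x ≡ 7 (mod 9): 11·t ≡ 7 − 1 = 6 (mod 9).
    Reduce coefficients mod 9: 2·t ≡ 6 (mod 9).
    The inverse of 2 mod 9 is 5 (since 2·5 = 10 = 1·9 + 1), so t ≡ 5·6 = 30 ≡ 3 (mod 9).
    Then x = 1 + 11·3 = 34, valid modulo lcm(11, 9) = 99: x ≡ 34 (mod 99).
  Combine with x ≡ 2 (mod 7); new modulus lcm = 693.
    Write x = 34 + 99·t and substitute into x ≡ 2 (mod 7): 99·t ≡ 2 − 34 = -32 (mod 7).
    Reduce coefficients mod 7: 1·t ≡ 3 (mod 7).
    So t ≡ 3 (mod 7).
    Then x = 34 + 99·3 = 331, valid modulo lcm(99, 7) = 693: x ≡ 331 (mod 693).
  Combine with x ≡ 5 (mod 17); new modulus lcm = 11781.
    Write x = 331 + 693·t and substitute into x ≡ 5 (mod 17): 693·t ≡ 5 − 331 = -326 (mod 17).
    Reduce coefficients mod 17: 13·t ≡ 14 (mod 17).
    The inverse of 13 mod 17 is 4 (since 13·4 = 52 = 3·17 + 1), so t ≡ 4·14 = 56 ≡ 5 (mod 17).
    Then x = 331 + 693·5 = 3796, valid modulo lcm(693, 17) = 11781: x ≡ 3796 (mod 11781).
Verify against each original: 3796 mod 11 = 1, 3796 mod 9 = 7, 3796 mod 7 = 2, 3796 mod 17 = 5.

x ≡ 3796 (mod 11781).


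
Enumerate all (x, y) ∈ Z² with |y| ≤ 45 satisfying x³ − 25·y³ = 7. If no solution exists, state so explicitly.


The equation is x³ - 25y³ = 7. For fixed y, x³ = 25·y³ + 7, so a solution requires the RHS to be a perfect cube.
Strategy: iterate y from -45 to 45, compute RHS = 25·y³ + 7, and check whether it is a (positive or negative) perfect cube.
Check small values of y:
  y = 0: RHS = 7 is not a perfect cube.
  y = 1: RHS = 32 is not a perfect cube.
  y = -1: RHS = -18 is not a perfect cube.
  y = 2: RHS = 207 is not a perfect cube.
  y = -2: RHS = -193 is not a perfect cube.
  y = 3: RHS = 682 is not a perfect cube.
  y = -3: RHS = -668 is not a perfect cube.
Continuing the search up to |y| = 45 finds no solutions either.
No (x, y) in the scanned range satisfies the equation.

No integer solutions with |y| ≤ 45.


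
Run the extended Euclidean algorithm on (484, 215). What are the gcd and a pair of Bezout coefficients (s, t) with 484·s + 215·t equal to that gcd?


Euclidean algorithm on (484, 215) — divide until remainder is 0:
  484 = 2 · 215 + 54
  215 = 3 · 54 + 53
  54 = 1 · 53 + 1
  53 = 53 · 1 + 0
gcd(484, 215) = 1.
Track Bezout coefficients alongside the remainders: start with r₀ = 484 = a·1 + b·0 (s = 1, t = 0) and r₁ = 215 = a·0 + b·1 (s = 0, t = 1); each new remainder r_{k+1} = r_{k-1} − q_k·r_k inherits s_{k+1} = s_{k-1} − q_k·s_k, t_{k+1} = t_{k-1} − q_k·t_k, so r_k = a·s_k + b·t_k at every step:
  q = 2: r = 54, s = 1 − 2·0 = 1, t = 0 − 2·1 = -2  (check: 484·1 + 215·(-2) = 54)
  q = 3: r = 53, s = 0 − 3·1 = -3, t = 1 − 3·(-2) = 7  (check: 484·(-3) + 215·7 = 53)
  q = 1: r = 1, s = 1 − 1·(-3) = 4, t = -2 − 1·7 = -9  (check: 484·4 + 215·(-9) = 1)
The row with r = 1 (the gcd) gives the Bezout coefficients s = 4, t = -9.
Result: 484 · (4) + 215 · (-9) = 1.

gcd(484, 215) = 1; s = 4, t = -9 (check: 484·4 + 215·(-9) = 1).


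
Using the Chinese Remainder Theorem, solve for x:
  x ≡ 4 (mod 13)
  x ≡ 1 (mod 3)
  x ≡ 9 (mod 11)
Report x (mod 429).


Moduli 13, 3, 11 are pairwise coprime; by CRT there is a unique solution modulo M = 13 · 3 · 11 = 429.
Solve pairwise, accumulating the modulus:
  Start with x ≡ 4 (mod 13).
  Combine with x ≡ 1 (mod 3): since gcd(13, 3) = 1, we get a unique residue mod 39.
    Write x = 4 + 13·t and substitute into x ≡ 1 (mod 3): 13·t ≡ 1 − 4 = -3 (mod 3).
    Reduce coefficients mod 3: 1·t ≡ 0 (mod 3).
    So t ≡ 0 (mod 3).
    Then x = 4 + 13·0 = 4, valid modulo lcm(13, 3) = 39: x ≡ 4 (mod 39).
  Combine with x ≡ 9 (mod 11): since gcd(39, 11) = 1, we get a unique residue mod 429.
    Write x = 4 + 39·t and substitute into x ≡ 9 (mod 11): 39·t ≡ 9 − 4 = 5 (mod 11).
    Reduce coefficients mod 11: 6·t ≡ 5 (mod 11).
    The inverse of 6 mod 11 is 2 (since 6·2 = 12 = 1·11 + 1), so t ≡ 2·5 = 10 ≡ 10 (mod 11).
    Then x = 4 + 39·10 = 394, valid modulo lcm(39, 11) = 429: x ≡ 394 (mod 429).
Verify: 394 mod 13 = 4 ✓, 394 mod 3 = 1 ✓, 394 mod 11 = 9 ✓.

x ≡ 394 (mod 429).


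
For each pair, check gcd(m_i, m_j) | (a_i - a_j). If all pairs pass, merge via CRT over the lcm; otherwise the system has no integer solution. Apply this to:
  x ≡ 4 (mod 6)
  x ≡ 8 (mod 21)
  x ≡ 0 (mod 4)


Moduli 6, 21, 4 are not pairwise coprime, so CRT works modulo lcm(m_i) when all pairwise compatibility conditions hold.
Pairwise compatibility: gcd(m_i, m_j) must divide a_i - a_j for every pair.
Merge one congruence at a time:
  Start: x ≡ 4 (mod 6).
  Combine with x ≡ 8 (mod 21): gcd(6, 21) = 3, and 8 - 4 = 4 is NOT divisible by 3.
    ⇒ system is inconsistent (no integer solution).

No solution (the system is inconsistent).


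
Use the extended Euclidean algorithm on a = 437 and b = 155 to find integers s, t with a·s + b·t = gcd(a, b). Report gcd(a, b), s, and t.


Euclidean algorithm on (437, 155) — divide until remainder is 0:
  437 = 2 · 155 + 127
  155 = 1 · 127 + 28
  127 = 4 · 28 + 15
  28 = 1 · 15 + 13
  15 = 1 · 13 + 2
  13 = 6 · 2 + 1
  2 = 2 · 1 + 0
gcd(437, 155) = 1.
Track Bezout coefficients alongside the remainders: start with r₀ = 437 = a·1 + b·0 (s = 1, t = 0) and r₁ = 155 = a·0 + b·1 (s = 0, t = 1); each new remainder r_{k+1} = r_{k-1} − q_k·r_k inherits s_{k+1} = s_{k-1} − q_k·s_k, t_{k+1} = t_{k-1} − q_k·t_k, so r_k = a·s_k + b·t_k at every step:
  q = 2: r = 127, s = 1 − 2·0 = 1, t = 0 − 2·1 = -2  (check: 437·1 + 155·(-2) = 127)
  q = 1: r = 28, s = 0 − 1·1 = -1, t = 1 − 1·(-2) = 3  (check: 437·(-1) + 155·3 = 28)
  q = 4: r = 15, s = 1 − 4·(-1) = 5, t = -2 − 4·3 = -14  (check: 437·5 + 155·(-14) = 15)
  q = 1: r = 13, s = -1 − 1·5 = -6, t = 3 − 1·(-14) = 17  (check: 437·(-6) + 155·17 = 13)
  q = 1: r = 2, s = 5 − 1·(-6) = 11, t = -14 − 1·17 = -31  (check: 437·11 + 155·(-31) = 2)
  q = 6: r = 1, s = -6 − 6·11 = -72, t = 17 − 6·(-31) = 203  (check: 437·(-72) + 155·203 = 1)
The row with r = 1 (the gcd) gives the Bezout coefficients s = -72, t = 203.
Result: 437 · (-72) + 155 · (203) = 1.

gcd(437, 155) = 1; s = -72, t = 203 (check: 437·(-72) + 155·203 = 1).


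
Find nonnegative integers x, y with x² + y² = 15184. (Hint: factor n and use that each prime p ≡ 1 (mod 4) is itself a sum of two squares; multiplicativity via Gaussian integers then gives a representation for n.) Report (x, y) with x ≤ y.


Step 1: Factor n = 15184 = 2^4 · 13 · 73.
Step 2: Check the mod-4 condition on each prime factor: 2 = 2 (special); 13 ≡ 1 (mod 4), exponent 1; 73 ≡ 1 (mod 4), exponent 1.
All primes ≡ 3 (mod 4) appear to even exponent (or don't appear), so by the two-squares theorem n IS expressible as a sum of two squares.
Step 3: Build a representation. Group n = k² · m with k = 4 and m = 13 · 73 = 949 (a product of primes ≡ 1 (mod 4)); a representation of m scales to one of n via (k·x)² + (k·y)² = k²(x² + y²). Each prime p ≡ 1 (mod 4) is itself a sum of two squares; find a² by testing p − a² for a perfect square:
  13: 13 − 1² = 12, 13 − 2² = 9 = 3² ⇒ 13 = 2² + 3².
  73: 73 − 1² = 72, 73 − 2² = 69, 73 − 3² = 64 = 8² ⇒ 73 = 3² + 8².
  Combine using the Brahmagupta–Fibonacci identity (a² + b²)(c² + d²) = (ac − bd)² + (ad + bc)² = (ac + bd)² + (ad − bc)²:
  13 · 73 = 949: from (2² + 3²)(3² + 8²), take (2·3 − 3·8, 2·8 + 3·3) = (6 − 24, 16 + 9) = (-18, 25); dropping signs (only squares matter) gives (18, 25); check 18² + 25² = 324 + 625 = 949 ✓.
  Scale by k = 4: (4·18, 4·25) = (72, 100).
Step 4: Order so x ≤ y and verify: 72² + 100² = 5184 + 10000 = 15184 = n. ✓

n = 15184 = 72² + 100² (one valid representation with x ≤ y).


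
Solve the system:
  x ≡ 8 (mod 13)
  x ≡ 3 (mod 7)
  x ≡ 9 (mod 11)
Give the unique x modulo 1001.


Moduli 13, 7, 11 are pairwise coprime; by CRT there is a unique solution modulo M = 13 · 7 · 11 = 1001.
Solve pairwise, accumulating the modulus:
  Start with x ≡ 8 (mod 13).
  Combine with x ≡ 3 (mod 7): since gcd(13, 7) = 1, we get a unique residue mod 91.
    Write x = 8 + 13·t and substitute into x ≡ 3 (mod 7): 13·t ≡ 3 − 8 = -5 (mod 7).
    Reduce coefficients mod 7: 6·t ≡ 2 (mod 7).
    The inverse of 6 mod 7 is 6 (since 6·6 = 36 = 5·7 + 1), so t ≡ 6·2 = 12 ≡ 5 (mod 7).
    Then x = 8 + 13·5 = 73, valid modulo lcm(13, 7) = 91: x ≡ 73 (mod 91).
  Combine with x ≡ 9 (mod 11): since gcd(91, 11) = 1, we get a unique residue mod 1001.
    Write x = 73 + 91·t and substitute into x ≡ 9 (mod 11): 91·t ≡ 9 − 73 = -64 (mod 11).
    Reduce coefficients mod 11: 3·t ≡ 2 (mod 11).
    The inverse of 3 mod 11 is 4 (since 3·4 = 12 = 1·11 + 1), so t ≡ 4·2 = 8 ≡ 8 (mod 11).
    Then x = 73 + 91·8 = 801, valid modulo lcm(91, 11) = 1001: x ≡ 801 (mod 1001).
Verify: 801 mod 13 = 8 ✓, 801 mod 7 = 3 ✓, 801 mod 11 = 9 ✓.

x ≡ 801 (mod 1001).


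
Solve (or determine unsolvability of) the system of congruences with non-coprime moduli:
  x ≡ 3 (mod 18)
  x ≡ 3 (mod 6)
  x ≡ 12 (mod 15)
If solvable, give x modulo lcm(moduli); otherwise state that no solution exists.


Moduli 18, 6, 15 are not pairwise coprime, so CRT works modulo lcm(m_i) when all pairwise compatibility conditions hold.
Pairwise compatibility: gcd(m_i, m_j) must divide a_i - a_j for every pair.
Merge one congruence at a time:
  Start: x ≡ 3 (mod 18).
  Combine with x ≡ 3 (mod 6): gcd(18, 6) = 6; 3 - 3 = 0, which IS divisible by 6, so compatible.
    Write x = 3 + 18·t and substitute into x ≡ 3 (mod 6): 18·t ≡ 3 − 3 = 0 (mod 6).
    Divide the congruence (and modulus) by g = 6: 3·t ≡ 0 (mod 1).
    Modulo 1 every t works; take t = 0.
    Then x = 3 + 18·0 = 3, valid modulo lcm(18, 6) = 18: x ≡ 3 (mod 18).
  Combine with x ≡ 12 (mod 15): gcd(18, 15) = 3; 12 - 3 = 9, which IS divisible by 3, so compatible.
    Write x = 3 + 18·t and substitute into x ≡ 12 (mod 15): 18·t ≡ 12 − 3 = 9 (mod 15).
    Divide the congruence (and modulus) by g = 3: 6·t ≡ 3 (mod 5).
    Reduce coefficients mod 5: 1·t ≡ 3 (mod 5).
    So t ≡ 3 (mod 5).
    Then x = 3 + 18·3 = 57, valid modulo lcm(18, 15) = 90: x ≡ 57 (mod 90).
Verify: 57 mod 18 = 3, 57 mod 6 = 3, 57 mod 15 = 12.

x ≡ 57 (mod 90).


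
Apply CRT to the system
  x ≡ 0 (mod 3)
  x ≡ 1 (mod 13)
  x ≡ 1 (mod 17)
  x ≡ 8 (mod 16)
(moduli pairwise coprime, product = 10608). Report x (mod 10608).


Product of moduli M = 3 · 13 · 17 · 16 = 10608.
Merge one congruence at a time:
  Start: x ≡ 0 (mod 3).
  Combine with x ≡ 1 (mod 13); new modulus lcm = 39.
    Write x = 0 + 3·t and substitute into x ≡ 1 (mod 13): 3·t ≡ 1 − 0 = 1 (mod 13).
    The inverse of 3 mod 13 is 9 (since 3·9 = 27 = 2·13 + 1), so t ≡ 9·1 = 9 ≡ 9 (mod 13).
    Then x = 0 + 3·9 = 27, valid modulo lcm(3, 13) = 39: x ≡ 27 (mod 39).
  Combine with x ≡ 1 (mod 17); new modulus lcm = 663.
    Write x = 27 + 39·t and substitute into x ≡ 1 (mod 17): 39·t ≡ 1 − 27 = -26 (mod 17).
    Reduce coefficients mod 17: 5·t ≡ 8 (mod 17).
    The inverse of 5 mod 17 is 7 (since 5·7 = 35 = 2·17 + 1), so t ≡ 7·8 = 56 ≡ 5 (mod 17).
    Then x = 27 + 39·5 = 222, valid modulo lcm(39, 17) = 663: x ≡ 222 (mod 663).
  Combine with x ≡ 8 (mod 16); new modulus lcm = 10608.
    Write x = 222 + 663·t and substitute into x ≡ 8 (mod 16): 663·t ≡ 8 − 222 = -214 (mod 16).
    Reduce coefficients mod 16: 7·t ≡ 10 (mod 16).
    The inverse of 7 mod 16 is 7 (since 7·7 = 49 = 3·16 + 1), so t ≡ 7·10 = 70 ≡ 6 (mod 16).
    Then x = 222 + 663·6 = 4200, valid modulo lcm(663, 16) = 10608: x ≡ 4200 (mod 10608).
Verify against each original: 4200 mod 3 = 0, 4200 mod 13 = 1, 4200 mod 17 = 1, 4200 mod 16 = 8.

x ≡ 4200 (mod 10608).


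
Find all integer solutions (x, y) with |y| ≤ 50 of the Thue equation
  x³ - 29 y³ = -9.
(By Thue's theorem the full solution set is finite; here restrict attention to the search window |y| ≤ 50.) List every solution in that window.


The equation is x³ - 29y³ = -9. For fixed y, x³ = 29·y³ − 9, so a solution requires the RHS to be a perfect cube.
Strategy: iterate y from -50 to 50, compute RHS = 29·y³ − 9, and check whether it is a (positive or negative) perfect cube.
Check small values of y:
  y = 0: RHS = -9 is not a perfect cube.
  y = 1: RHS = 20 is not a perfect cube.
  y = -1: RHS = -38 is not a perfect cube.
  y = 2: RHS = 223 is not a perfect cube.
  y = -2: RHS = -241 is not a perfect cube.
  y = 3: RHS = 774 is not a perfect cube.
  y = -3: RHS = -792 is not a perfect cube.
Continuing the search up to |y| = 50 finds no solutions either.
No (x, y) in the scanned range satisfies the equation.

No integer solutions with |y| ≤ 50.


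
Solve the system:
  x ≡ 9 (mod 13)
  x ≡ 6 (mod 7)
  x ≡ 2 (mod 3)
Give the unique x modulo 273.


Moduli 13, 7, 3 are pairwise coprime; by CRT there is a unique solution modulo M = 13 · 7 · 3 = 273.
Solve pairwise, accumulating the modulus:
  Start with x ≡ 9 (mod 13).
  Combine with x ≡ 6 (mod 7): since gcd(13, 7) = 1, we get a unique residue mod 91.
    Write x = 9 + 13·t and substitute into x ≡ 6 (mod 7): 13·t ≡ 6 − 9 = -3 (mod 7).
    Reduce coefficients mod 7: 6·t ≡ 4 (mod 7).
    The inverse of 6 mod 7 is 6 (since 6·6 = 36 = 5·7 + 1), so t ≡ 6·4 = 24 ≡ 3 (mod 7).
    Then x = 9 + 13·3 = 48, valid modulo lcm(13, 7) = 91: x ≡ 48 (mod 91).
  Combine with x ≡ 2 (mod 3): since gcd(91, 3) = 1, we get a unique residue mod 273.
    Write x = 48 + 91·t and substitute into x ≡ 2 (mod 3): 91·t ≡ 2 − 48 = -46 (mod 3).
    Reduce coefficients mod 3: 1·t ≡ 2 (mod 3).
    So t ≡ 2 (mod 3).
    Then x = 48 + 91·2 = 230, valid modulo lcm(91, 3) = 273: x ≡ 230 (mod 273).
Verify: 230 mod 13 = 9 ✓, 230 mod 7 = 6 ✓, 230 mod 3 = 2 ✓.

x ≡ 230 (mod 273).


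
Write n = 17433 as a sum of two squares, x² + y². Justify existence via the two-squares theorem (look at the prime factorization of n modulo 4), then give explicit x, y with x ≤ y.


Step 1: Factor n = 17433 = 3^2 · 13 · 149.
Step 2: Check the mod-4 condition on each prime factor: 3 ≡ 3 (mod 4), exponent 2 (must be even); 13 ≡ 1 (mod 4), exponent 1; 149 ≡ 1 (mod 4), exponent 1.
All primes ≡ 3 (mod 4) appear to even exponent (or don't appear), so by the two-squares theorem n IS expressible as a sum of two squares.
Step 3: Build a representation. Group n = k² · m with k = 3 and m = 13 · 149 = 1937 (a product of primes ≡ 1 (mod 4)); a representation of m scales to one of n via (k·x)² + (k·y)² = k²(x² + y²). Each prime p ≡ 1 (mod 4) is itself a sum of two squares; find a² by testing p − a² for a perfect square:
  13: 13 − 1² = 12, 13 − 2² = 9 = 3² ⇒ 13 = 2² + 3².
  149: 149 − 1² = 148, 149 − 2² = 145, 149 − 3² = 140, 149 − 4² = 133, 149 − 5² = 124, 149 − 6² = 113, 149 − 7² = 100 = 10² ⇒ 149 = 7² + 10².
  Combine using the Brahmagupta–Fibonacci identity (a² + b²)(c² + d²) = (ac − bd)² + (ad + bc)² = (ac + bd)² + (ad − bc)²:
  13 · 149 = 1937: from (2² + 3²)(7² + 10²), take (2·7 − 3·10, 2·10 + 3·7) = (14 − 30, 20 + 21) = (-16, 41); dropping signs (only squares matter) gives (16, 41); check 16² + 41² = 256 + 1681 = 1937 ✓.
  Scale by k = 3: (3·16, 3·41) = (48, 123).
Step 4: Order so x ≤ y and verify: 48² + 123² = 2304 + 15129 = 17433 = n. ✓

n = 17433 = 48² + 123² (one valid representation with x ≤ y).


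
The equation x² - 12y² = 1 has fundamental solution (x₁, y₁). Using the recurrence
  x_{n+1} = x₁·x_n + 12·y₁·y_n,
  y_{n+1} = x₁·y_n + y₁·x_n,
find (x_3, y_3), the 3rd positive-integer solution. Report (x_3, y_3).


Step 1: Find the fundamental solution (x₁, y₁) of x² - 12y² = 1.
  Expand √12 as a continued fraction. a₀ = ⌊√12⌋ = 3; iterate m_{k+1} = d_k·a_k − m_k, d_{k+1} = (12 − m_{k+1}²)/d_k, a_{k+1} = ⌊(a₀ + m_{k+1})/d_{k+1}⌋ (starting m₀ = 0, d₀ = 1), with convergents p_k = a_k·p_{k-1} + p_{k-2}, q_k = a_k·q_{k-1} + q_{k-2} (p₋₁ = 1, q₋₁ = 0):
  k = 0: a₀ = 3; p₀/q₀ = 3/1; p₀² − 12·q₀² = 9 − 12 = -3.
  k = 1: m = 3, d = 3, a = ⌊(3 + 3)/3⌋ = 2; p/q = (2·3 + 1)/(2·1 + 0) = 7/2; p² − 12·q² = 49 − 48 = 1.
  The first convergent with p² − 12·q² = 1 gives the fundamental solution (x₁, y₁) = (7, 2).
Step 2: Apply the recurrence (x_{n+1}, y_{n+1}) = (x₁x_n + 12y₁y_n, x₁y_n + y₁x_n) repeatedly.
  From (x_1, y_1) = (7, 2): x_2 = 7·7 + 12·2·2 = 97; y_2 = 7·2 + 2·7 = 28.
  From (x_2, y_2) = (97, 28): x_3 = 7·97 + 12·2·28 = 1351; y_3 = 7·28 + 2·97 = 390.
Step 3: Verify x_3² - 12·y_3² = 1825201 - 1825200 = 1 (should be 1). ✓

(x_1, y_1) = (7, 2); (x_3, y_3) = (1351, 390).


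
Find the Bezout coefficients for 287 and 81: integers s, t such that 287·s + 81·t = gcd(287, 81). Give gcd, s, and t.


Euclidean algorithm on (287, 81) — divide until remainder is 0:
  287 = 3 · 81 + 44
  81 = 1 · 44 + 37
  44 = 1 · 37 + 7
  37 = 5 · 7 + 2
  7 = 3 · 2 + 1
  2 = 2 · 1 + 0
gcd(287, 81) = 1.
Track Bezout coefficients alongside the remainders: start with r₀ = 287 = a·1 + b·0 (s = 1, t = 0) and r₁ = 81 = a·0 + b·1 (s = 0, t = 1); each new remainder r_{k+1} = r_{k-1} − q_k·r_k inherits s_{k+1} = s_{k-1} − q_k·s_k, t_{k+1} = t_{k-1} − q_k·t_k, so r_k = a·s_k + b·t_k at every step:
  q = 3: r = 44, s = 1 − 3·0 = 1, t = 0 − 3·1 = -3  (check: 287·1 + 81·(-3) = 44)
  q = 1: r = 37, s = 0 − 1·1 = -1, t = 1 − 1·(-3) = 4  (check: 287·(-1) + 81·4 = 37)
  q = 1: r = 7, s = 1 − 1·(-1) = 2, t = -3 − 1·4 = -7  (check: 287·2 + 81·(-7) = 7)
  q = 5: r = 2, s = -1 − 5·2 = -11, t = 4 − 5·(-7) = 39  (check: 287·(-11) + 81·39 = 2)
  q = 3: r = 1, s = 2 − 3·(-11) = 35, t = -7 − 3·39 = -124  (check: 287·35 + 81·(-124) = 1)
The row with r = 1 (the gcd) gives the Bezout coefficients s = 35, t = -124.
Result: 287 · (35) + 81 · (-124) = 1.

gcd(287, 81) = 1; s = 35, t = -124 (check: 287·35 + 81·(-124) = 1).


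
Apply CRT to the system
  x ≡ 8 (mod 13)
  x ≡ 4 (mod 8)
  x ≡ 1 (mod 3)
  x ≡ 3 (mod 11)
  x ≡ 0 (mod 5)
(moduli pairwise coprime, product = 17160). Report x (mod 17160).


Product of moduli M = 13 · 8 · 3 · 11 · 5 = 17160.
Merge one congruence at a time:
  Start: x ≡ 8 (mod 13).
  Combine with x ≡ 4 (mod 8); new modulus lcm = 104.
    Write x = 8 + 13·t and substitute into x ≡ 4 (mod 8): 13·t ≡ 4 − 8 = -4 (mod 8).
    Reduce coefficients mod 8: 5·t ≡ 4 (mod 8).
    The inverse of 5 mod 8 is 5 (since 5·5 = 25 = 3·8 + 1), so t ≡ 5·4 = 20 ≡ 4 (mod 8).
    Then x = 8 + 13·4 = 60, valid modulo lcm(13, 8) = 104: x ≡ 60 (mod 104).
  Combine with x ≡ 1 (mod 3); new modulus lcm = 312.
    Write x = 60 + 104·t and substitute into x ≡ 1 (mod 3): 104·t ≡ 1 − 60 = -59 (mod 3).
    Reduce coefficients mod 3: 2·t ≡ 1 (mod 3).
    The inverse of 2 mod 3 is 2 (since 2·2 = 4 = 1·3 + 1), so t ≡ 2·1 = 2 ≡ 2 (mod 3).
    Then x = 60 + 104·2 = 268, valid modulo lcm(104, 3) = 312: x ≡ 268 (mod 312).
  Combine with x ≡ 3 (mod 11); new modulus lcm = 3432.
    Write x = 268 + 312·t and substitute into x ≡ 3 (mod 11): 312·t ≡ 3 − 268 = -265 (mod 11).
    Reduce coefficients mod 11: 4·t ≡ 10 (mod 11).
    The inverse of 4 mod 11 is 3 (since 4·3 = 12 = 1·11 + 1), so t ≡ 3·10 = 30 ≡ 8 (mod 11).
    Then x = 268 + 312·8 = 2764, valid modulo lcm(312, 11) = 3432: x ≡ 2764 (mod 3432).
  Combine with x ≡ 0 (mod 5); new modulus lcm = 17160.
    Write x = 2764 + 3432·t and substitute into x ≡ 0 (mod 5): 3432·t ≡ 0 − 2764 = -2764 (mod 5).
    Reduce coefficients mod 5: 2·t ≡ 1 (mod 5).
    The inverse of 2 mod 5 is 3 (since 2·3 = 6 = 1·5 + 1), so t ≡ 3·1 = 3 ≡ 3 (mod 5).
    Then x = 2764 + 3432·3 = 13060, valid modulo lcm(3432, 5) = 17160: x ≡ 13060 (mod 17160).
Verify against each original: 13060 mod 13 = 8, 13060 mod 8 = 4, 13060 mod 3 = 1, 13060 mod 11 = 3, 13060 mod 5 = 0.

x ≡ 13060 (mod 17160).


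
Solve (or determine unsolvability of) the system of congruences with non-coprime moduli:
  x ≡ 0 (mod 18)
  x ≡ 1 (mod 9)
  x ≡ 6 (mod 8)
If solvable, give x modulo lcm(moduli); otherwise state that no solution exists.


Moduli 18, 9, 8 are not pairwise coprime, so CRT works modulo lcm(m_i) when all pairwise compatibility conditions hold.
Pairwise compatibility: gcd(m_i, m_j) must divide a_i - a_j for every pair.
Merge one congruence at a time:
  Start: x ≡ 0 (mod 18).
  Combine with x ≡ 1 (mod 9): gcd(18, 9) = 9, and 1 - 0 = 1 is NOT divisible by 9.
    ⇒ system is inconsistent (no integer solution).

No solution (the system is inconsistent).


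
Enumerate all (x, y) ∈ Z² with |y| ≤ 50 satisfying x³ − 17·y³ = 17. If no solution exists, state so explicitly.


The equation is x³ - 17y³ = 17. For fixed y, x³ = 17·y³ + 17, so a solution requires the RHS to be a perfect cube.
Strategy: iterate y from -50 to 50, compute RHS = 17·y³ + 17, and check whether it is a (positive or negative) perfect cube.
Check small values of y:
  y = 0: RHS = 17 is not a perfect cube.
  y = 1: RHS = 34 is not a perfect cube.
  y = -1: RHS = 0 = (0)³ ⇒ x = 0 works.
  y = 2: RHS = 153 is not a perfect cube.
  y = -2: RHS = -119 is not a perfect cube.
  y = 3: RHS = 476 is not a perfect cube.
  y = -3: RHS = -442 is not a perfect cube.
Continuing the search up to |y| = 50 finds no further solutions beyond those listed.
Collected solutions: (0, -1).

Solutions (with |y| ≤ 50): (0, -1).


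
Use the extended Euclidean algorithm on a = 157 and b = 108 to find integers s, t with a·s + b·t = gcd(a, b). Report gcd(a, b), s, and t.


Euclidean algorithm on (157, 108) — divide until remainder is 0:
  157 = 1 · 108 + 49
  108 = 2 · 49 + 10
  49 = 4 · 10 + 9
  10 = 1 · 9 + 1
  9 = 9 · 1 + 0
gcd(157, 108) = 1.
Track Bezout coefficients alongside the remainders: start with r₀ = 157 = a·1 + b·0 (s = 1, t = 0) and r₁ = 108 = a·0 + b·1 (s = 0, t = 1); each new remainder r_{k+1} = r_{k-1} − q_k·r_k inherits s_{k+1} = s_{k-1} − q_k·s_k, t_{k+1} = t_{k-1} − q_k·t_k, so r_k = a·s_k + b·t_k at every step:
  q = 1: r = 49, s = 1 − 1·0 = 1, t = 0 − 1·1 = -1  (check: 157·1 + 108·(-1) = 49)
  q = 2: r = 10, s = 0 − 2·1 = -2, t = 1 − 2·(-1) = 3  (check: 157·(-2) + 108·3 = 10)
  q = 4: r = 9, s = 1 − 4·(-2) = 9, t = -1 − 4·3 = -13  (check: 157·9 + 108·(-13) = 9)
  q = 1: r = 1, s = -2 − 1·9 = -11, t = 3 − 1·(-13) = 16  (check: 157·(-11) + 108·16 = 1)
The row with r = 1 (the gcd) gives the Bezout coefficients s = -11, t = 16.
Result: 157 · (-11) + 108 · (16) = 1.

gcd(157, 108) = 1; s = -11, t = 16 (check: 157·(-11) + 108·16 = 1).


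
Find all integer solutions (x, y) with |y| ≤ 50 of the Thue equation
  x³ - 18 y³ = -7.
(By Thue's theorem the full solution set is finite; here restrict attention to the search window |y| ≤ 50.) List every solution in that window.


The equation is x³ - 18y³ = -7. For fixed y, x³ = 18·y³ − 7, so a solution requires the RHS to be a perfect cube.
Strategy: iterate y from -50 to 50, compute RHS = 18·y³ − 7, and check whether it is a (positive or negative) perfect cube.
Check small values of y:
  y = 0: RHS = -7 is not a perfect cube.
  y = 1: RHS = 11 is not a perfect cube.
  y = -1: RHS = -25 is not a perfect cube.
  y = 2: RHS = 137 is not a perfect cube.
  y = -2: RHS = -151 is not a perfect cube.
  y = 3: RHS = 479 is not a perfect cube.
  y = -3: RHS = -493 is not a perfect cube.
Continuing the search up to |y| = 50 finds no solutions either.
No (x, y) in the scanned range satisfies the equation.

No integer solutions with |y| ≤ 50.


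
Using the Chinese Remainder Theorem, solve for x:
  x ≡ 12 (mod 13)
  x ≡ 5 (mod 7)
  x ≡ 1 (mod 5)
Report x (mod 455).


Moduli 13, 7, 5 are pairwise coprime; by CRT there is a unique solution modulo M = 13 · 7 · 5 = 455.
Solve pairwise, accumulating the modulus:
  Start with x ≡ 12 (mod 13).
  Combine with x ≡ 5 (mod 7): since gcd(13, 7) = 1, we get a unique residue mod 91.
    Write x = 12 + 13·t and substitute into x ≡ 5 (mod 7): 13·t ≡ 5 − 12 = -7 (mod 7).
    Reduce coefficients mod 7: 6·t ≡ 0 (mod 7).
    The inverse of 6 mod 7 is 6 (since 6·6 = 36 = 5·7 + 1), so t ≡ 6·0 = 0 ≡ 0 (mod 7).
    Then x = 12 + 13·0 = 12, valid modulo lcm(13, 7) = 91: x ≡ 12 (mod 91).
  Combine with x ≡ 1 (mod 5): since gcd(91, 5) = 1, we get a unique residue mod 455.
    Write x = 12 + 91·t and substitute into x ≡ 1 (mod 5): 91·t ≡ 1 − 12 = -11 (mod 5).
    Reduce coefficients mod 5: 1·t ≡ 4 (mod 5).
    So t ≡ 4 (mod 5).
    Then x = 12 + 91·4 = 376, valid modulo lcm(91, 5) = 455: x ≡ 376 (mod 455).
Verify: 376 mod 13 = 12 ✓, 376 mod 7 = 5 ✓, 376 mod 5 = 1 ✓.

x ≡ 376 (mod 455).


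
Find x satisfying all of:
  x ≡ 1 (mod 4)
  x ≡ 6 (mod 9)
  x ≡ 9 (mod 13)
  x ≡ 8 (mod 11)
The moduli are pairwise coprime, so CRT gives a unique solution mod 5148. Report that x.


Product of moduli M = 4 · 9 · 13 · 11 = 5148.
Merge one congruence at a time:
  Start: x ≡ 1 (mod 4).
  Combine with x ≡ 6 (mod 9); new modulus lcm = 36.
    Write x = 1 + 4·t and substitute into x ≡ 6 (mod 9): 4·t ≡ 6 − 1 = 5 (mod 9).
    The inverse of 4 mod 9 is 7 (since 4·7 = 28 = 3·9 + 1), so t ≡ 7·5 = 35 ≡ 8 (mod 9).
    Then x = 1 + 4·8 = 33, valid modulo lcm(4, 9) = 36: x ≡ 33 (mod 36).
  Combine with x ≡ 9 (mod 13); new modulus lcm = 468.
    Write x = 33 + 36·t and substitute into x ≡ 9 (mod 13): 36·t ≡ 9 − 33 = -24 (mod 13).
    Reduce coefficients mod 13: 10·t ≡ 2 (mod 13).
    The inverse of 10 mod 13 is 4 (since 10·4 = 40 = 3·13 + 1), so t ≡ 4·2 = 8 ≡ 8 (mod 13).
    Then x = 33 + 36·8 = 321, valid modulo lcm(36, 13) = 468: x ≡ 321 (mod 468).
  Combine with x ≡ 8 (mod 11); new modulus lcm = 5148.
    Write x = 321 + 468·t and substitute into x ≡ 8 (mod 11): 468·t ≡ 8 − 321 = -313 (mod 11).
    Reduce coefficients mod 11: 6·t ≡ 6 (mod 11).
    The inverse of 6 mod 11 is 2 (since 6·2 = 12 = 1·11 + 1), so t ≡ 2·6 = 12 ≡ 1 (mod 11).
    Then x = 321 + 468·1 = 789, valid modulo lcm(468, 11) = 5148: x ≡ 789 (mod 5148).
Verify against each original: 789 mod 4 = 1, 789 mod 9 = 6, 789 mod 13 = 9, 789 mod 11 = 8.

x ≡ 789 (mod 5148).


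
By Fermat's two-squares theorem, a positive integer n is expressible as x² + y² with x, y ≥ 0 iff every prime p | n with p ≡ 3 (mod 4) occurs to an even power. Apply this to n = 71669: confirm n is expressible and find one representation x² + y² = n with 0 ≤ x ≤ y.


Step 1: Factor n = 71669 = 13 · 37 · 149.
Step 2: Check the mod-4 condition on each prime factor: 13 ≡ 1 (mod 4), exponent 1; 37 ≡ 1 (mod 4), exponent 1; 149 ≡ 1 (mod 4), exponent 1.
All primes ≡ 3 (mod 4) appear to even exponent (or don't appear), so by the two-squares theorem n IS expressible as a sum of two squares.
Step 3: Build a representation. Here n = 13 · 37 · 149 is a product of primes ≡ 1 (mod 4). Each prime p ≡ 1 (mod 4) is itself a sum of two squares; find a² by testing p − a² for a perfect square:
  13: 13 − 1² = 12, 13 − 2² = 9 = 3² ⇒ 13 = 2² + 3².
  37: 37 − 1² = 36 = 6² ⇒ 37 = 1² + 6².
  149: 149 − 1² = 148, 149 − 2² = 145, 149 − 3² = 140, 149 − 4² = 133, 149 − 5² = 124, 149 − 6² = 113, 149 − 7² = 100 = 10² ⇒ 149 = 7² + 10².
  Combine using the Brahmagupta–Fibonacci identity (a² + b²)(c² + d²) = (ac − bd)² + (ad + bc)² = (ac + bd)² + (ad − bc)²:
  13 · 37 = 481: from (2² + 3²)(1² + 6²), take (2·1 − 3·6, 2·6 + 3·1) = (2 − 18, 12 + 3) = (-16, 15); dropping signs (only squares matter) gives (16, 15); check 16² + 15² = 256 + 225 = 481 ✓.
  481 · 149 = 71669: from (16² + 15²)(7² + 10²), take (16·7 − 15·10, 16·10 + 15·7) = (112 − 150, 160 + 105) = (-38, 265); dropping signs (only squares matter) gives (38, 265); check 38² + 265² = 1444 + 70225 = 71669 ✓.
Step 4: Order so x ≤ y and verify: 38² + 265² = 1444 + 70225 = 71669 = n. ✓

n = 71669 = 38² + 265² (one valid representation with x ≤ y).


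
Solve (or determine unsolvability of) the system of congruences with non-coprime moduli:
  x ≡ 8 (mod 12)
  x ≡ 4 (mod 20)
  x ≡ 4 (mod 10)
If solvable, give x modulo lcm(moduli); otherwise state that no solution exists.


Moduli 12, 20, 10 are not pairwise coprime, so CRT works modulo lcm(m_i) when all pairwise compatibility conditions hold.
Pairwise compatibility: gcd(m_i, m_j) must divide a_i - a_j for every pair.
Merge one congruence at a time:
  Start: x ≡ 8 (mod 12).
  Combine with x ≡ 4 (mod 20): gcd(12, 20) = 4; 4 - 8 = -4, which IS divisible by 4, so compatible.
    Write x = 8 + 12·t and substitute into x ≡ 4 (mod 20): 12·t ≡ 4 − 8 = -4 (mod 20).
    Divide the congruence (and modulus) by g = 4: 3·t ≡ -1 (mod 5).
    Reduce coefficients mod 5: 3·t ≡ 4 (mod 5).
    The inverse of 3 mod 5 is 2 (since 3·2 = 6 = 1·5 + 1), so t ≡ 2·4 = 8 ≡ 3 (mod 5).
    Then x = 8 + 12·3 = 44, valid modulo lcm(12, 20) = 60: x ≡ 44 (mod 60).
  Combine with x ≡ 4 (mod 10): gcd(60, 10) = 10; 4 - 44 = -40, which IS divisible by 10, so compatible.
    Write x = 44 + 60·t and substitute into x ≡ 4 (mod 10): 60·t ≡ 4 − 44 = -40 (mod 10).
    Divide the congruence (and modulus) by g = 10: 6·t ≡ -4 (mod 1).
    Modulo 1 every t works; take t = 0.
    Then x = 44 + 60·0 = 44, valid modulo lcm(60, 10) = 60: x ≡ 44 (mod 60).
Verify: 44 mod 12 = 8, 44 mod 20 = 4, 44 mod 10 = 4.

x ≡ 44 (mod 60).


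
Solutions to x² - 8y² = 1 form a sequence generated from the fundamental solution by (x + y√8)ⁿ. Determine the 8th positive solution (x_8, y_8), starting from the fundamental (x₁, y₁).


Step 1: Find the fundamental solution (x₁, y₁) of x² - 8y² = 1.
  Expand √8 as a continued fraction. a₀ = ⌊√8⌋ = 2; iterate m_{k+1} = d_k·a_k − m_k, d_{k+1} = (8 − m_{k+1}²)/d_k, a_{k+1} = ⌊(a₀ + m_{k+1})/d_{k+1}⌋ (starting m₀ = 0, d₀ = 1), with convergents p_k = a_k·p_{k-1} + p_{k-2}, q_k = a_k·q_{k-1} + q_{k-2} (p₋₁ = 1, q₋₁ = 0):
  k = 0: a₀ = 2; p₀/q₀ = 2/1; p₀² − 8·q₀² = 4 − 8 = -4.
  k = 1: m = 2, d = 4, a = ⌊(2 + 2)/4⌋ = 1; p/q = (1·2 + 1)/(1·1 + 0) = 3/1; p² − 8·q² = 9 − 8 = 1.
  The first convergent with p² − 8·q² = 1 gives the fundamental solution (x₁, y₁) = (3, 1).
Step 2: Apply the recurrence (x_{n+1}, y_{n+1}) = (x₁x_n + 8y₁y_n, x₁y_n + y₁x_n) repeatedly.
  From (x_1, y_1) = (3, 1): x_2 = 3·3 + 8·1·1 = 17; y_2 = 3·1 + 1·3 = 6.
  From (x_2, y_2) = (17, 6): x_3 = 3·17 + 8·1·6 = 99; y_3 = 3·6 + 1·17 = 35.
  From (x_3, y_3) = (99, 35): x_4 = 3·99 + 8·1·35 = 577; y_4 = 3·35 + 1·99 = 204.
  From (x_4, y_4) = (577, 204): x_5 = 3·577 + 8·1·204 = 3363; y_5 = 3·204 + 1·577 = 1189.
  From (x_5, y_5) = (3363, 1189): x_6 = 3·3363 + 8·1·1189 = 19601; y_6 = 3·1189 + 1·3363 = 6930.
  From (x_6, y_6) = (19601, 6930): x_7 = 3·19601 + 8·1·6930 = 114243; y_7 = 3·6930 + 1·19601 = 40391.
  From (x_7, y_7) = (114243, 40391): x_8 = 3·114243 + 8·1·40391 = 665857; y_8 = 3·40391 + 1·114243 = 235416.
Step 3: Verify x_8² - 8·y_8² = 443365544449 - 443365544448 = 1 (should be 1). ✓

(x_1, y_1) = (3, 1); (x_8, y_8) = (665857, 235416).


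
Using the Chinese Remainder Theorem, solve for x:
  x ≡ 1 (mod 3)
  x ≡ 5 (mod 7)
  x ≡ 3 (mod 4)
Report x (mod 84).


Moduli 3, 7, 4 are pairwise coprime; by CRT there is a unique solution modulo M = 3 · 7 · 4 = 84.
Solve pairwise, accumulating the modulus:
  Start with x ≡ 1 (mod 3).
  Combine with x ≡ 5 (mod 7): since gcd(3, 7) = 1, we get a unique residue mod 21.
    Write x = 1 + 3·t and substitute into x ≡ 5 (mod 7): 3·t ≡ 5 − 1 = 4 (mod 7).
    The inverse of 3 mod 7 is 5 (since 3·5 = 15 = 2·7 + 1), so t ≡ 5·4 = 20 ≡ 6 (mod 7).
    Then x = 1 + 3·6 = 19, valid modulo lcm(3, 7) = 21: x ≡ 19 (mod 21).
  Combine with x ≡ 3 (mod 4): since gcd(21, 4) = 1, we get a unique residue mod 84.
    Write x = 19 + 21·t and substitute into x ≡ 3 (mod 4): 21·t ≡ 3 − 19 = -16 (mod 4).
    Reduce coefficients mod 4: 1·t ≡ 0 (mod 4).
    So t ≡ 0 (mod 4).
    Then x = 19 + 21·0 = 19, valid modulo lcm(21, 4) = 84: x ≡ 19 (mod 84).
Verify: 19 mod 3 = 1 ✓, 19 mod 7 = 5 ✓, 19 mod 4 = 3 ✓.

x ≡ 19 (mod 84).


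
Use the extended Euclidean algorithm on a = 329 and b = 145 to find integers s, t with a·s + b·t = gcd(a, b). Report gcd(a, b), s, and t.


Euclidean algorithm on (329, 145) — divide until remainder is 0:
  329 = 2 · 145 + 39
  145 = 3 · 39 + 28
  39 = 1 · 28 + 11
  28 = 2 · 11 + 6
  11 = 1 · 6 + 5
  6 = 1 · 5 + 1
  5 = 5 · 1 + 0
gcd(329, 145) = 1.
Track Bezout coefficients alongside the remainders: start with r₀ = 329 = a·1 + b·0 (s = 1, t = 0) and r₁ = 145 = a·0 + b·1 (s = 0, t = 1); each new remainder r_{k+1} = r_{k-1} − q_k·r_k inherits s_{k+1} = s_{k-1} − q_k·s_k, t_{k+1} = t_{k-1} − q_k·t_k, so r_k = a·s_k + b·t_k at every step:
  q = 2: r = 39, s = 1 − 2·0 = 1, t = 0 − 2·1 = -2  (check: 329·1 + 145·(-2) = 39)
  q = 3: r = 28, s = 0 − 3·1 = -3, t = 1 − 3·(-2) = 7  (check: 329·(-3) + 145·7 = 28)
  q = 1: r = 11, s = 1 − 1·(-3) = 4, t = -2 − 1·7 = -9  (check: 329·4 + 145·(-9) = 11)
  q = 2: r = 6, s = -3 − 2·4 = -11, t = 7 − 2·(-9) = 25  (check: 329·(-11) + 145·25 = 6)
  q = 1: r = 5, s = 4 − 1·(-11) = 15, t = -9 − 1·25 = -34  (check: 329·15 + 145·(-34) = 5)
  q = 1: r = 1, s = -11 − 1·15 = -26, t = 25 − 1·(-34) = 59  (check: 329·(-26) + 145·59 = 1)
The row with r = 1 (the gcd) gives the Bezout coefficients s = -26, t = 59.
Result: 329 · (-26) + 145 · (59) = 1.

gcd(329, 145) = 1; s = -26, t = 59 (check: 329·(-26) + 145·59 = 1).
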